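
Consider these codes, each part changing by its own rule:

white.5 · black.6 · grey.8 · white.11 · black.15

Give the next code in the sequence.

grey.20

Shade — repeats white → black → grey: white, black, grey, white, black → grey.
For the second component, differences are 1, 2, 3, … (increasing by 1 each time): 5, 6, 8, 11, 15 → 20.
Putting it together: grey.20.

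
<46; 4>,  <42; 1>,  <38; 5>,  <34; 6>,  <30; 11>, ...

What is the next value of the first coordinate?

First coordinate: 46, 42, 38, 34, 30 → 26 (−4 each step).

26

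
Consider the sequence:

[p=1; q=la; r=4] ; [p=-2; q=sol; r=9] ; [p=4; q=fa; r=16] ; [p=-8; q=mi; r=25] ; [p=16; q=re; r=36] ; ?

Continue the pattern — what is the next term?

For the p, ×(-2) each step: 1, -2, 4, -8, 16 → -32.
Q — runs backward through the solfège scale do→ti: la, sol, fa, mi, re → do.
R: 4, 9, 16, 25, 36 → 49 (perfect squares: 2², 3², 4², …).
Putting it together: [p=-32; q=do; r=49].

[p=-32; q=do; r=49]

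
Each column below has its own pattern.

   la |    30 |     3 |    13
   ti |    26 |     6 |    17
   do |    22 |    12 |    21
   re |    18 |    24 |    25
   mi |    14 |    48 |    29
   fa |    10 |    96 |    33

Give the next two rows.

Note — runs through the solfège scale do→ti: la, ti, do, re, mi, fa → sol → la.
For the second component, −4 each step: 30, 26, 22, 18, 14, 10 → 6 → 2.
Third component: 3, 6, 12, 24, 48, 96 → 192 → 384 (×2 each step).
Fourth component goes 13, 17, 21, 25, 29, 33 → 37 → 41 (together with the second component always sums to 43).
So the next two rows are sol  6  192  37 and la  2  384  41.

sol  6  192  37; la  2  384  41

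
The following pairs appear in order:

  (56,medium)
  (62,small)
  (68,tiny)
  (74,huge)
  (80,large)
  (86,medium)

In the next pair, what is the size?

Size — repeats medium → small → tiny → huge → large: medium, small, tiny, huge, large, medium → small.

small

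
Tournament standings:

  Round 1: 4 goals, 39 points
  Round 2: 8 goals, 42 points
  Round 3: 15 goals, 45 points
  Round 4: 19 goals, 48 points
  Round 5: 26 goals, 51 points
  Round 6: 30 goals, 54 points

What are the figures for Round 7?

37 goals, 57 points

For the goals, alternating steps +4, +7, +4, +7, …: 4, 8, 15, 19, 26, 30 → 37.
Points goes 39, 42, 45, 48, 51, 54 → 57 (+3 each step).
So the next record is 37 goals, 57 points.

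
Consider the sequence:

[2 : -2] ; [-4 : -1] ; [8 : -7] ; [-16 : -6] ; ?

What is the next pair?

[32 : -12]

First component: 2, -4, 8, -16 → 32 (×(-2) each step).
Second component: -2, -1, -7, -6 → -12 (alternating steps +1, −6, +1, −6, …).
Combining the parts gives [32 : -12].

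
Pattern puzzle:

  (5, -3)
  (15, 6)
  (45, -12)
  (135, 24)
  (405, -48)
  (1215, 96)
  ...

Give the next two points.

(3645, -192), (10935, 384)

First part: ×3 each step; 5, 15, 45, 135, 405, 1215 → 3645 → 10935.
Second part: ×(-2) each step; -3, 6, -12, 24, -48, 96 → -192 → 384.
So the next two points are (3645, -192) and (10935, 384).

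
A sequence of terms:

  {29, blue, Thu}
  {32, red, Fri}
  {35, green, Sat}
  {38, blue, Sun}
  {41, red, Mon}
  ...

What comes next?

{44, green, Tue}

First slot goes 29, 32, 35, 38, 41 → 44 (+3 each step).
Colour: blue, red, green, blue, red → green (repeats blue → red → green).
Day goes Thu, Fri, Sat, Sun, Mon → Tue (runs through the weekdays Mon→Sun).
Putting it together: {44, green, Tue}.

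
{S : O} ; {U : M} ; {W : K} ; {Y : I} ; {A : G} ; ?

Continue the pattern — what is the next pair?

{C : E}

First letter: S, U, W, Y, A → C (letters move forward 2 places in the alphabet, wrapping Z→A).
For the second letter, letters move back 2 places in the alphabet: O, M, K, I, G → E.
Combining the parts gives {C : E}.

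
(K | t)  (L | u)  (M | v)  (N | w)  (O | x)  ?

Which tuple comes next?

(P | y)

First letter — letters move forward 1 place in the alphabet: K, L, M, N, O → P.
Second letter: t, u, v, w, x → y (letters move forward 1 place in the alphabet).
Combining the parts gives (P | y).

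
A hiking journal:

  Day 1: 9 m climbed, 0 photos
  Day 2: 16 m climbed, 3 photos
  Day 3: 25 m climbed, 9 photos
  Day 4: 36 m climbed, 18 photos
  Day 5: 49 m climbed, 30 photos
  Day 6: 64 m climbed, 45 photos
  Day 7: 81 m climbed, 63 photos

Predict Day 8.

M climbed — perfect squares: 3², 4², 5², …: 9, 16, 25, 36, 49, 64, 81 → 100.
Photos: 0, 3, 9, 18, 30, 45, 63 → 84 (differences are 3, 6, 9, … (increasing by 3 each time)).
Putting it together: 100 m climbed, 84 photos.

100 m climbed, 84 photos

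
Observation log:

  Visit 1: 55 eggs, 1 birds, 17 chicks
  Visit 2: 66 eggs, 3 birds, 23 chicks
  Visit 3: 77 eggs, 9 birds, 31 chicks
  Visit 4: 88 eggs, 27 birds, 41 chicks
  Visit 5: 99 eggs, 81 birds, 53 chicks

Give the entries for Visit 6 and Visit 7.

110 eggs, 243 birds, 67 chicks; 121 eggs, 729 birds, 83 chicks

For the eggs, +11 each step: 55, 66, 77, 88, 99 → 110 → 121.
Birds: 1, 3, 9, 27, 81 → 243 → 729 (×3 each step).
Chicks: 17, 23, 31, 41, 53 → 67 → 83 (differences are 6, 8, 10, … (increasing by 2 each time)).
Putting the parts together: 110 eggs, 243 birds, 67 chicks and then 121 eggs, 729 birds, 83 chicks.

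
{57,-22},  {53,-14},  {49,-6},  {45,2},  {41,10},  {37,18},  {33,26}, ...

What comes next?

{29,34}

First slot: 57, 53, 49, 45, 41, 37, 33 → 29 (−4 each step).
Second slot: -22, -14, -6, 2, 10, 18, 26 → 34 (+8 each step).
Putting it together: {29,34}.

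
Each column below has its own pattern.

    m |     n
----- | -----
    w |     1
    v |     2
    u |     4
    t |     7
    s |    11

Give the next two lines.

Column m: letters move back 1 place in the alphabet; w, v, u, t, s → r → q.
For the column n, differences are 1, 2, 3, … (increasing by 1 each time): 1, 2, 4, 7, 11 → 16 → 22.
Putting the parts together: r  16 and then q  22.

r  16; q  22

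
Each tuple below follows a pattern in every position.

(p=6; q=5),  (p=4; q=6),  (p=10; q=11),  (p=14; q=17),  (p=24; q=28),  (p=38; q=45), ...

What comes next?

(p=62; q=73)

For the p, each term is the sum of the two before it: 6, 4, 10, 14, 24, 38 → 62.
Q — each term is the sum of the two before it: 5, 6, 11, 17, 28, 45 → 73.
So the next tuple is (p=62; q=73).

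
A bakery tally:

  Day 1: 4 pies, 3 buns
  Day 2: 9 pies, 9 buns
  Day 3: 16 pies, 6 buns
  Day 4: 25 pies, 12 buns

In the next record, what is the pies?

36

For the pies, perfect squares: 2², 3², 4², …: 4, 9, 16, 25 → 36.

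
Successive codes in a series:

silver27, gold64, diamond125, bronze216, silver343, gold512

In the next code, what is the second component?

729

Second component goes 27, 64, 125, 216, 343, 512 → 729 (perfect cubes: 3³, 4³, 5³, …).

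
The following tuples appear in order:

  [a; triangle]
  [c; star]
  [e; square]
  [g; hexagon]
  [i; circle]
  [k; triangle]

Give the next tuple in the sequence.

Letter: letters move forward 2 places in the alphabet; a, c, e, g, i, k → m.
Shape goes triangle, star, square, hexagon, circle, triangle → star (repeats triangle → star → square → hexagon → circle).
Putting it together: [m; star].

[m; star]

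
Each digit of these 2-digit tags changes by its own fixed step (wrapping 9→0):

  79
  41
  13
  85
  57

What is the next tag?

29

First digit: 7, 4, 1, 8, 5 → 2 (−3 each step, mod 10).
For the second digit, +2 each step, mod 10: 9, 1, 3, 5, 7 → 9.
Putting it together: 29.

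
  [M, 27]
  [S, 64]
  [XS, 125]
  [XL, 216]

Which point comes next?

Size: M, S, XS, XL → L (runs backward through clothing sizes XS→XL).
Second slot goes 27, 64, 125, 216 → 343 (perfect cubes: 3³, 4³, 5³, …).
Combining the parts gives [L, 343].

[L, 343]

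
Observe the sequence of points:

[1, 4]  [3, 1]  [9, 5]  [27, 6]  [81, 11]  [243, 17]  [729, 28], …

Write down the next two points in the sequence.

[2187, 45], [6561, 73]

First slot: ×3 each step, so 1, 3, 9, 27, 81, 243, 729 → 2187 → 6561.
Second slot: 4, 1, 5, 6, 11, 17, 28 → 45 → 73 (each term is the sum of the two before it).
So the next two points are [2187, 45] and [6561, 73].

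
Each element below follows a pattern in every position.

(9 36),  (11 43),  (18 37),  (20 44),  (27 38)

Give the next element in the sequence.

First value: 9, 11, 18, 20, 27 → 29 (alternating steps +2, +7, +2, +7, …).
For the second value, alternating steps +7, −6, +7, −6, …: 36, 43, 37, 44, 38 → 45.
Combining the parts gives (29 45).

(29 45)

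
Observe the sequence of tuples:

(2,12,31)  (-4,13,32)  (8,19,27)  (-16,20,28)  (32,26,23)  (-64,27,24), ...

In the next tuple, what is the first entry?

For the first entry, ×(-2) each step: 2, -4, 8, -16, 32, -64 → 128.
Second entry: alternating steps +1, +6, +1, +6, …; 12, 13, 19, 20, 26, 27 → 33.
Third entry: alternating steps +1, −5, +1, −5, …; 31, 32, 27, 28, 23, 24 → 19.

128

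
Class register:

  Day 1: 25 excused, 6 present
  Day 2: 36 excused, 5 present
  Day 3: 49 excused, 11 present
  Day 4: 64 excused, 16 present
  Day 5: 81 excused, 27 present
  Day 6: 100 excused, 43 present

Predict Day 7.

121 excused, 70 present

For the excused, perfect squares: 5², 6², 7², …: 25, 36, 49, 64, 81, 100 → 121.
Present: each term is the sum of the two before it; 6, 5, 11, 16, 27, 43 → 70.
Putting it together: 121 excused, 70 present.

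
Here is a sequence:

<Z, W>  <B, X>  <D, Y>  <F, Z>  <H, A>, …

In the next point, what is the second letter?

B

Second letter: W, X, Y, Z, A → B (letters move forward 1 place in the alphabet, wrapping Z→A).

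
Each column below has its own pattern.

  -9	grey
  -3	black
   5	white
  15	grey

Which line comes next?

27  black

First component goes -9, -3, 5, 15 → 27 (differences are 6, 8, 10, … (increasing by 2 each time)).
Shade: repeats grey → black → white; grey, black, white, grey → black.
Putting it together: 27  black.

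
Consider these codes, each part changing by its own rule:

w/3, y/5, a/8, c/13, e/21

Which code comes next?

g/34

Letter: letters move forward 2 places in the alphabet, wrapping Z→A; w, y, a, c, e → g.
Second component: each term is the sum of the two before it, so 3, 5, 8, 13, 21 → 34.
So the next code is g/34.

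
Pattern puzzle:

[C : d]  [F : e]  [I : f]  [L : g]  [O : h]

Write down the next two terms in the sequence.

[R : i], [U : j]

First letter goes C, F, I, L, O → R → U (letters move forward 3 places in the alphabet).
For the second letter, letters move forward 1 place in the alphabet: d, e, f, g, h → i → j.
So the next two terms are [R : i] and [U : j].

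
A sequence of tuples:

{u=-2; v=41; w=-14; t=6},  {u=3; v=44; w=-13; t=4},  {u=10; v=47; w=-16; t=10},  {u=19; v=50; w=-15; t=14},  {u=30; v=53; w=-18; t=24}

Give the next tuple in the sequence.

U: differences are 5, 7, 9, … (increasing by 2 each time), so -2, 3, 10, 19, 30 → 43.
V: +3 each step, so 41, 44, 47, 50, 53 → 56.
W: alternating steps +1, −3, +1, −3, …; -14, -13, -16, -15, -18 → -17.
T: each term is the sum of the two before it; 6, 4, 10, 14, 24 → 38.
Putting it together: {u=43; v=56; w=-17; t=38}.

{u=43; v=56; w=-17; t=38}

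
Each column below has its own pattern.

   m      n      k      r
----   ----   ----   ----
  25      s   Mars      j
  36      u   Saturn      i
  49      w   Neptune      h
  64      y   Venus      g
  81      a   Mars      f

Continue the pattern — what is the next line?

100  c  Saturn  e

Column m goes 25, 36, 49, 64, 81 → 100 (perfect squares: 5², 6², 7², …).
Column n: letters move forward 2 places in the alphabet, wrapping Z→A; s, u, w, y, a → c.
Column k: Mars, Saturn, Neptune, Venus, Mars → Saturn (repeats Mars → Saturn → Neptune → Venus).
Column r: j, i, h, g, f → e (letters move back 1 place in the alphabet).
Combining the parts gives 100  c  Saturn  e.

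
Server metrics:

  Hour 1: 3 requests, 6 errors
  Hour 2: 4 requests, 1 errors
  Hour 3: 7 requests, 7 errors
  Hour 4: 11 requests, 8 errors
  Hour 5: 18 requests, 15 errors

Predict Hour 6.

29 requests, 23 errors

Requests: each term is the sum of the two before it; 3, 4, 7, 11, 18 → 29.
Errors: each term is the sum of the two before it; 6, 1, 7, 8, 15 → 23.
Putting it together: 29 requests, 23 errors.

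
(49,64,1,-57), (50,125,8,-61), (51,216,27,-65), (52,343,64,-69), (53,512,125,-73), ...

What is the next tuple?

(54,729,216,-77)

First coordinate goes 49, 50, 51, 52, 53 → 54 (+1 each step).
Second coordinate: perfect cubes: 4³, 5³, 6³, …, so 64, 125, 216, 343, 512 → 729.
Third coordinate goes 1, 8, 27, 64, 125 → 216 (perfect cubes: 1³, 2³, 3³, …).
Fourth coordinate — −4 each step: -57, -61, -65, -69, -73 → -77.
So the next tuple is (54,729,216,-77).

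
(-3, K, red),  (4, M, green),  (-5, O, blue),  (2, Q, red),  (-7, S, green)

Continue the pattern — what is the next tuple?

(0, U, blue)

First value: alternating steps +7, −9, +7, −9, …; -3, 4, -5, 2, -7 → 0.
Letter: K, M, O, Q, S → U (letters move forward 2 places in the alphabet).
Colour: red, green, blue, red, green → blue (repeats red → green → blue).
Putting it together: (0, U, blue).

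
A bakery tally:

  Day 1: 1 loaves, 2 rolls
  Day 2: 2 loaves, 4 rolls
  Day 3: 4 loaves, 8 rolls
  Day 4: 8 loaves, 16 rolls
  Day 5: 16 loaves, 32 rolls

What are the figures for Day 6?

32 loaves, 64 rolls

Loaves: ×2 each step, so 1, 2, 4, 8, 16 → 32.
Rolls — always 2 × the loaves: 2, 4, 8, 16, 32 → 64.
Putting it together: 32 loaves, 64 rolls.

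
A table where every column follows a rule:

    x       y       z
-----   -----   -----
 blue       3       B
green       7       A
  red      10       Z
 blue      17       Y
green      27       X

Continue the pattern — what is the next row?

Column x goes blue, green, red, blue, green → red (repeats blue → green → red).
Column y goes 3, 7, 10, 17, 27 → 44 (each term is the sum of the two before it).
For the column z, letters move back 1 place in the alphabet, wrapping A→Z: B, A, Z, Y, X → W.
So the next row is red  44  W.

red  44  W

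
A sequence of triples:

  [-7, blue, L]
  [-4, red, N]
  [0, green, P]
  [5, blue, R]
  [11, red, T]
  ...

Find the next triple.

[18, green, V]

First entry: differences are 3, 4, 5, … (increasing by 1 each time), so -7, -4, 0, 5, 11 → 18.
Colour: blue, red, green, blue, red → green (repeats blue → red → green).
Letter: L, N, P, R, T → V (letters move forward 2 places in the alphabet).
Combining the parts gives [18, green, V].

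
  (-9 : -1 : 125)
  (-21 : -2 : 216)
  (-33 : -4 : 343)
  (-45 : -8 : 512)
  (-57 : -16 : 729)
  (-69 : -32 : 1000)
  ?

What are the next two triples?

First part: −12 each step, so -9, -21, -33, -45, -57, -69 → -81 → -93.
Second part: -1, -2, -4, -8, -16, -32 → -64 → -128 (×2 each step).
Third part: perfect cubes: 5³, 6³, 7³, …; 125, 216, 343, 512, 729, 1000 → 1331 → 1728.
So the next two triples are (-81 : -64 : 1331) and (-93 : -128 : 1728).

(-81 : -64 : 1331), (-93 : -128 : 1728)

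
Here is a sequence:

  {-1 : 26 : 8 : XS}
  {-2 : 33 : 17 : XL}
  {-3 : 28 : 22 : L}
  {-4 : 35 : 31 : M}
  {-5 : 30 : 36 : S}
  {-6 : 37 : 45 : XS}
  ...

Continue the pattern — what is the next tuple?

For the first slot, −1 each step: -1, -2, -3, -4, -5, -6 → -7.
Second slot: alternating steps +7, −5, +7, −5, …; 26, 33, 28, 35, 30, 37 → 32.
For the third slot, alternating steps +9, +5, +9, +5, …: 8, 17, 22, 31, 36, 45 → 50.
Size: XS, XL, L, M, S, XS → XL (repeats XS → XL → L → M → S).
So the next tuple is {-7 : 32 : 50 : XL}.

{-7 : 32 : 50 : XL}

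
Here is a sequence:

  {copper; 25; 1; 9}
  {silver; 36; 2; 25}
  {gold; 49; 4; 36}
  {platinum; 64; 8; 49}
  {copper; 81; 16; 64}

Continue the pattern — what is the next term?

{silver; 100; 32; 81}

Metal — repeats copper → silver → gold → platinum: copper, silver, gold, platinum, copper → silver.
Second value: perfect squares: 5², 6², 7², …; 25, 36, 49, 64, 81 → 100.
Third value: ×2 each step, so 1, 2, 4, 8, 16 → 32.
Fourth value: always the previous value of the second value; 9, 25, 36, 49, 64 → 81.
Putting it together: {silver; 100; 32; 81}.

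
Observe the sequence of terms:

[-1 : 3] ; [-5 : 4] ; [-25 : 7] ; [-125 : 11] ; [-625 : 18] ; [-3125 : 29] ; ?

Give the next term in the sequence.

[-15625 : 47]

For the first value, ×5 each step: -1, -5, -25, -125, -625, -3125 → -15625.
For the second value, each term is the sum of the two before it: 3, 4, 7, 11, 18, 29 → 47.
Combining the parts gives [-15625 : 47].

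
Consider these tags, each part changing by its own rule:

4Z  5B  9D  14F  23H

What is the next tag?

37J

First component: 4, 5, 9, 14, 23 → 37 (each term is the sum of the two before it).
Letter: letters move forward 2 places in the alphabet, wrapping Z→A; Z, B, D, F, H → J.
Combining the parts gives 37J.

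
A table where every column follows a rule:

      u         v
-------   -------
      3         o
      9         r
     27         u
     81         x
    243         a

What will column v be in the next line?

d

Column v — letters move forward 3 places in the alphabet, wrapping Z→A: o, r, u, x, a → d.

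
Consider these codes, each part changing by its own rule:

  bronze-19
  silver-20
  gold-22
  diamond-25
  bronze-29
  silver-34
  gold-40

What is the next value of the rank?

diamond

Rank — repeats bronze → silver → gold → diamond: bronze, silver, gold, diamond, bronze, silver, gold → diamond.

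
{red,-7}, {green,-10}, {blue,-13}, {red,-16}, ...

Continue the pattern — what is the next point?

Colour goes red, green, blue, red → green (repeats red → green → blue).
Second component: −3 each step; -7, -10, -13, -16 → -19.
Putting it together: {green,-19}.

{green,-19}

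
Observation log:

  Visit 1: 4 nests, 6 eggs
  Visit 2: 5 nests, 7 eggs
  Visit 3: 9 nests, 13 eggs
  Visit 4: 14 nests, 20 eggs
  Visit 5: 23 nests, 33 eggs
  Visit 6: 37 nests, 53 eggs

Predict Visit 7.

Nests — each term is the sum of the two before it: 4, 5, 9, 14, 23, 37 → 60.
For the eggs, each term is the sum of the two before it: 6, 7, 13, 20, 33, 53 → 86.
Putting it together: 60 nests, 86 eggs.

60 nests, 86 eggs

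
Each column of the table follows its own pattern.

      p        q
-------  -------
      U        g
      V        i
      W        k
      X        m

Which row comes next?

Y  o

For the column p, letters move forward 1 place in the alphabet: U, V, W, X → Y.
Column q: g, i, k, m → o (letters move forward 2 places in the alphabet).
Combining the parts gives Y  o.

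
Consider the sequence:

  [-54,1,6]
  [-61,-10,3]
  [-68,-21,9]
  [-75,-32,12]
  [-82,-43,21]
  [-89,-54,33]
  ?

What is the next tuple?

First slot: −7 each step, so -54, -61, -68, -75, -82, -89 → -96.
Second slot: 1, -10, -21, -32, -43, -54 → -65 (−11 each step).
For the third slot, each term is the sum of the two before it: 6, 3, 9, 12, 21, 33 → 54.
Combining the parts gives [-96,-65,54].

[-96,-65,54]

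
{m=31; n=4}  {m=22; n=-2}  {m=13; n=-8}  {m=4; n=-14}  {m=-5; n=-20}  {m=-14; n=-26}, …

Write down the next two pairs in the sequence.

M: 31, 22, 13, 4, -5, -14 → -23 → -32 (−9 each step).
N goes 4, -2, -8, -14, -20, -26 → -32 → -38 (−6 each step).
Putting the parts together: {m=-23; n=-32} and then {m=-32; n=-38}.

{m=-23; n=-32}, {m=-32; n=-38}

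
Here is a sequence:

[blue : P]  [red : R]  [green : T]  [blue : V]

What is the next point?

Colour — repeats blue → red → green: blue, red, green, blue → red.
Letter: P, R, T, V → X (letters move forward 2 places in the alphabet).
Combining the parts gives [red : X].

[red : X]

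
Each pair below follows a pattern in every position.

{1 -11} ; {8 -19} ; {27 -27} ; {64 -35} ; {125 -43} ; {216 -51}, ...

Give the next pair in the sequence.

First component: 1, 8, 27, 64, 125, 216 → 343 (perfect cubes: 1³, 2³, 3³, …).
For the second component, −8 each step: -11, -19, -27, -35, -43, -51 → -59.
Combining the parts gives {343 -59}.

{343 -59}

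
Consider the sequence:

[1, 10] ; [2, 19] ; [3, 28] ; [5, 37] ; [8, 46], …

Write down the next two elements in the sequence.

First part goes 1, 2, 3, 5, 8 → 13 → 21 (each term is the sum of the two before it).
Second part: 10, 19, 28, 37, 46 → 55 → 64 (+9 each step).
So the next two elements are [13, 55] and [21, 64].

[13, 55], [21, 64]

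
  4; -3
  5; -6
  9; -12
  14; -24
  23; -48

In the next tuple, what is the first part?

37

First part — each term is the sum of the two before it: 4, 5, 9, 14, 23 → 37.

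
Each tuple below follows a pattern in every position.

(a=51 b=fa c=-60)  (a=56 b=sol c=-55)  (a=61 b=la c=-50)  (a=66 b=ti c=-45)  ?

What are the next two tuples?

(a=71 b=do c=-40), (a=76 b=re c=-35)

A: +5 each step; 51, 56, 61, 66 → 71 → 76.
B — runs through the solfège scale do→ti: fa, sol, la, ti → do → re.
C: +5 each step, so -60, -55, -50, -45 → -40 → -35.
Putting the parts together: (a=71 b=do c=-40) and then (a=76 b=re c=-35).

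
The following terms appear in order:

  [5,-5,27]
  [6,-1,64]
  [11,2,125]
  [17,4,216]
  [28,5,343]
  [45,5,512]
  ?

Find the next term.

First coordinate goes 5, 6, 11, 17, 28, 45 → 73 (each term is the sum of the two before it).
For the second coordinate, differences are 4, 3, 2, … (decreasing by 1 each time): -5, -1, 2, 4, 5, 5 → 4.
Third coordinate: perfect cubes: 3³, 4³, 5³, …, so 27, 64, 125, 216, 343, 512 → 729.
Combining the parts gives [73,4,729].

[73,4,729]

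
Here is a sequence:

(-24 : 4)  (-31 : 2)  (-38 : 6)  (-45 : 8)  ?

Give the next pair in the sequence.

(-52 : 14)

First component: −7 each step; -24, -31, -38, -45 → -52.
Second component goes 4, 2, 6, 8 → 14 (each term is the sum of the two before it).
Combining the parts gives (-52 : 14).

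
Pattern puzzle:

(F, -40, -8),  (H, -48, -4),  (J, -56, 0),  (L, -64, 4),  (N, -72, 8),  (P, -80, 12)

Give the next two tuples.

(R, -88, 16), (T, -96, 20)

Letter: F, H, J, L, N, P → R → T (letters move forward 2 places in the alphabet).
Second entry: −8 each step; -40, -48, -56, -64, -72, -80 → -88 → -96.
Third entry goes -8, -4, 0, 4, 8, 12 → 16 → 20 (+4 each step).
So the next two tuples are (R, -88, 16) and (T, -96, 20).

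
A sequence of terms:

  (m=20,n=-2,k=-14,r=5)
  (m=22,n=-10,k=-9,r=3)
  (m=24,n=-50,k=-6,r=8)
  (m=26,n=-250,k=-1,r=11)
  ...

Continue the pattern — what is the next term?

M — +2 each step: 20, 22, 24, 26 → 28.
For the n, ×5 each step: -2, -10, -50, -250 → -1250.
K: -14, -9, -6, -1 → 2 (alternating steps +5, +3, +5, +3, …).
R: 5, 3, 8, 11 → 19 (each term is the sum of the two before it).
Putting it together: (m=28,n=-1250,k=2,r=19).

(m=28,n=-1250,k=2,r=19)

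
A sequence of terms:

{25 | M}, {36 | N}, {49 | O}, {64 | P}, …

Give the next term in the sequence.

First slot: perfect squares: 5², 6², 7², …; 25, 36, 49, 64 → 81.
Letter: letters move forward 1 place in the alphabet; M, N, O, P → Q.
Putting it together: {81 | Q}.

{81 | Q}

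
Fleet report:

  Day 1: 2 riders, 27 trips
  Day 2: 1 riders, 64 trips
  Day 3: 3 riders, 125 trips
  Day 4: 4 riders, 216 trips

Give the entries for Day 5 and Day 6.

Riders goes 2, 1, 3, 4 → 7 → 11 (each term is the sum of the two before it).
Trips: perfect cubes: 3³, 4³, 5³, …, so 27, 64, 125, 216 → 343 → 512.
So the next two lines are 7 riders, 343 trips and 11 riders, 512 trips.

7 riders, 343 trips; 11 riders, 512 trips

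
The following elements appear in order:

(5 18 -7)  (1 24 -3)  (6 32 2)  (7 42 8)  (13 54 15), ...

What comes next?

First entry — each term is the sum of the two before it: 5, 1, 6, 7, 13 → 20.
Second entry: 18, 24, 32, 42, 54 → 68 (differences are 6, 8, 10, … (increasing by 2 each time)).
Third entry goes -7, -3, 2, 8, 15 → 23 (differences are 4, 5, 6, … (increasing by 1 each time)).
Combining the parts gives (20 68 23).

(20 68 23)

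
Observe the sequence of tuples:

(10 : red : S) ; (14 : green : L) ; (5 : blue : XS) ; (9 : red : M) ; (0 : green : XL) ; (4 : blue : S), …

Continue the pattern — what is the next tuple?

First value — alternating steps +4, −9, +4, −9, …: 10, 14, 5, 9, 0, 4 → -5.
Colour: red, green, blue, red, green, blue → red (repeats red → green → blue).
For the size, repeats S → L → XS → M → XL: S, L, XS, M, XL, S → L.
Combining the parts gives (-5 : red : L).

(-5 : red : L)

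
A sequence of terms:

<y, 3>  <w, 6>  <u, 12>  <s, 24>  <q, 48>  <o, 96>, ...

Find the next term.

<m, 192>

For the letter, letters move back 2 places in the alphabet: y, w, u, s, q, o → m.
Second coordinate: ×2 each step; 3, 6, 12, 24, 48, 96 → 192.
Combining the parts gives <m, 192>.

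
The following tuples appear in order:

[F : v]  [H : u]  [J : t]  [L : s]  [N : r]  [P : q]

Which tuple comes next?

First letter — letters move forward 2 places in the alphabet: F, H, J, L, N, P → R.
Second letter goes v, u, t, s, r, q → p (letters move back 1 place in the alphabet).
So the next tuple is [R : p].

[R : p]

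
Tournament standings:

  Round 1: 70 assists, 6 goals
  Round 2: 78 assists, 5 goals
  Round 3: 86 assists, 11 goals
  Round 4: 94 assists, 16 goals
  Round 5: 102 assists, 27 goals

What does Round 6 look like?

For the assists, +8 each step: 70, 78, 86, 94, 102 → 110.
Goals: each term is the sum of the two before it; 6, 5, 11, 16, 27 → 43.
Putting it together: 110 assists, 43 goals.

110 assists, 43 goals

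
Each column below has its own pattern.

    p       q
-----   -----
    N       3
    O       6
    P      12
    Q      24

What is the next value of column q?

Column p goes N, O, P, Q → R (letters move forward 1 place in the alphabet).
Column q: ×2 each step; 3, 6, 12, 24 → 48.

48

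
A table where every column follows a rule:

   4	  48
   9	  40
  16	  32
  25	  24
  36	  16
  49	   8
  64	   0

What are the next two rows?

For the first component, perfect squares: 2², 3², 4², …: 4, 9, 16, 25, 36, 49, 64 → 81 → 100.
Second component — −8 each step: 48, 40, 32, 24, 16, 8, 0 → -8 → -16.
Putting the parts together: 81  -8 and then 100  -16.

81  -8; 100  -16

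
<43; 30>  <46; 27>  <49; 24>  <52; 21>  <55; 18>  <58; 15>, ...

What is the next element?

<61; 12>

First coordinate goes 43, 46, 49, 52, 55, 58 → 61 (+3 each step).
Second coordinate: 30, 27, 24, 21, 18, 15 → 12 (together with the first coordinate always sums to 73).
So the next element is <61; 12>.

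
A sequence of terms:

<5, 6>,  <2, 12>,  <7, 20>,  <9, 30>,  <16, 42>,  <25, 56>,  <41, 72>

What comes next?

<66, 90>

First entry: 5, 2, 7, 9, 16, 25, 41 → 66 (each term is the sum of the two before it).
Second entry goes 6, 12, 20, 30, 42, 56, 72 → 90 (differences are 6, 8, 10, … (increasing by 2 each time)).
Putting it together: <66, 90>.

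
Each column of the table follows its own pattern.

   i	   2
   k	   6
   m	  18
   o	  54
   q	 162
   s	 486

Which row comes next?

u  1458

Letter: i, k, m, o, q, s → u (letters move forward 2 places in the alphabet).
Second component: ×3 each step, so 2, 6, 18, 54, 162, 486 → 1458.
Putting it together: u  1458.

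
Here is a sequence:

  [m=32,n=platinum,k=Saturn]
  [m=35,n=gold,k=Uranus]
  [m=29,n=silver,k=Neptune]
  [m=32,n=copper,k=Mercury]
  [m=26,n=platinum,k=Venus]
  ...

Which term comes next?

[m=29,n=gold,k=Earth]

M: 32, 35, 29, 32, 26 → 29 (alternating steps +3, −6, +3, −6, …).
N: repeats platinum → gold → silver → copper, so platinum, gold, silver, copper, platinum → gold.
K goes Saturn, Uranus, Neptune, Mercury, Venus → Earth (runs through the planets Mercury→Neptune).
So the next term is [m=29,n=gold,k=Earth].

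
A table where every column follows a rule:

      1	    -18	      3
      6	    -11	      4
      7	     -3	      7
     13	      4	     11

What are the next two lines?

20  12  18; 33  19  29

First component: each term is the sum of the two before it, so 1, 6, 7, 13 → 20 → 33.
Second component: -18, -11, -3, 4 → 12 → 19 (alternating steps +7, +8, +7, +8, …).
Third component: 3, 4, 7, 11 → 18 → 29 (each term is the sum of the two before it).
Putting the parts together: 20  12  18 and then 33  19  29.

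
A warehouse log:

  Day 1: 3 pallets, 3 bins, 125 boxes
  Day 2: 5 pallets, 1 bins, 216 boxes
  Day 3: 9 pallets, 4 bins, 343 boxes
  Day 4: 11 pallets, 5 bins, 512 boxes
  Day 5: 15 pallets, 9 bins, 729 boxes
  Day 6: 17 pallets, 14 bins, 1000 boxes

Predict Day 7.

Pallets — alternating steps +2, +4, +2, +4, …: 3, 5, 9, 11, 15, 17 → 21.
Bins — each term is the sum of the two before it: 3, 1, 4, 5, 9, 14 → 23.
Boxes — perfect cubes: 5³, 6³, 7³, …: 125, 216, 343, 512, 729, 1000 → 1331.
So the next row is 21 pallets, 23 bins, 1331 boxes.

21 pallets, 23 bins, 1331 boxes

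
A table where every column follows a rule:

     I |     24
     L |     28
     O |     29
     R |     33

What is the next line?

U  34

Letter goes I, L, O, R → U (letters move forward 3 places in the alphabet).
Second component goes 24, 28, 29, 33 → 34 (alternating steps +4, +1, +4, +1, …).
Putting it together: U  34.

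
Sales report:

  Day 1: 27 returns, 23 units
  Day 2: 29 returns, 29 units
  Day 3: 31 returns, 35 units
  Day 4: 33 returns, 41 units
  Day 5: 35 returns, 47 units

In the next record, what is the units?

Units goes 23, 29, 35, 41, 47 → 53 (+6 each step).

53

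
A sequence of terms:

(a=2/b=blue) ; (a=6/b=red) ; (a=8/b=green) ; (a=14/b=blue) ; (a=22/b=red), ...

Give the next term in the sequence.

For the a, each term is the sum of the two before it: 2, 6, 8, 14, 22 → 36.
For the b, repeats blue → red → green: blue, red, green, blue, red → green.
Putting it together: (a=36/b=green).

(a=36/b=green)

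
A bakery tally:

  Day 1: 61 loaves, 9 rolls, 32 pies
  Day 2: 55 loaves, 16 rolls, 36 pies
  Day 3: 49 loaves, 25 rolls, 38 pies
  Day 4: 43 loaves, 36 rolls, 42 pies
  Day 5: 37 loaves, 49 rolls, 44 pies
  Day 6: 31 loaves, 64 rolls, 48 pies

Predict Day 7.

Loaves — −6 each step: 61, 55, 49, 43, 37, 31 → 25.
Rolls goes 9, 16, 25, 36, 49, 64 → 81 (perfect squares: 3², 4², 5², …).
Pies: alternating steps +4, +2, +4, +2, …, so 32, 36, 38, 42, 44, 48 → 50.
Putting it together: 25 loaves, 81 rolls, 50 pies.

25 loaves, 81 rolls, 50 pies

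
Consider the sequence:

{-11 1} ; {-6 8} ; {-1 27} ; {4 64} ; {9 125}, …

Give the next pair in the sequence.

First value: +5 each step; -11, -6, -1, 4, 9 → 14.
Second value: perfect cubes: 1³, 2³, 3³, …, so 1, 8, 27, 64, 125 → 216.
So the next pair is {14 216}.

{14 216}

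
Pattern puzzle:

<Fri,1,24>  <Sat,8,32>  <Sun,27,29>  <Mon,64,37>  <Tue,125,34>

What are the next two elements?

Day — runs through the weekdays Mon→Sun: Fri, Sat, Sun, Mon, Tue → Wed → Thu.
For the second component, perfect cubes: 1³, 2³, 3³, …: 1, 8, 27, 64, 125 → 216 → 343.
For the third component, alternating steps +8, −3, +8, −3, …: 24, 32, 29, 37, 34 → 42 → 39.
So the next two elements are <Wed,216,42> and <Thu,343,39>.

<Wed,216,42>, <Thu,343,39>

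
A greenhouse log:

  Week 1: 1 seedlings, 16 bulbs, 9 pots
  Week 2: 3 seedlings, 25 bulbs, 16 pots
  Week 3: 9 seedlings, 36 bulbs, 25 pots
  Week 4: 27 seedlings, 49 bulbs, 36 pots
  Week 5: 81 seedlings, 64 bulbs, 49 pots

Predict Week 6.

For the seedlings, ×3 each step: 1, 3, 9, 27, 81 → 243.
For the bulbs, perfect squares: 4², 5², 6², …: 16, 25, 36, 49, 64 → 81.
Pots: perfect squares: 3², 4², 5², …, so 9, 16, 25, 36, 49 → 64.
So the next line is 243 seedlings, 81 bulbs, 64 pots.

243 seedlings, 81 bulbs, 64 pots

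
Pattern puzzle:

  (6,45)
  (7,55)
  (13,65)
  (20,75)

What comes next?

First coordinate — each term is the sum of the two before it: 6, 7, 13, 20 → 33.
Second coordinate goes 45, 55, 65, 75 → 85 (+10 each step).
Putting it together: (33,85).

(33,85)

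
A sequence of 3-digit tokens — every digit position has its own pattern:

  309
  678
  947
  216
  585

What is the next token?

854

First digit — +3 each step, mod 10: 3, 6, 9, 2, 5 → 8.
Second digit: −3 each step, mod 10, so 0, 7, 4, 1, 8 → 5.
Third digit: −1 each step, mod 10, so 9, 8, 7, 6, 5 → 4.
Putting it together: 854.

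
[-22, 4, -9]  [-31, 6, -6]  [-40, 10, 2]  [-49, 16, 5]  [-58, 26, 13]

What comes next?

[-67, 42, 16]

For the first coordinate, −9 each step: -22, -31, -40, -49, -58 → -67.
For the second coordinate, each term is the sum of the two before it: 4, 6, 10, 16, 26 → 42.
Third coordinate goes -9, -6, 2, 5, 13 → 16 (alternating steps +3, +8, +3, +8, …).
So the next element is [-67, 42, 16].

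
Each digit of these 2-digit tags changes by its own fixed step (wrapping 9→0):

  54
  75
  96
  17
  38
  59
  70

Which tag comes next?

91

For the first digit, +2 each step, mod 10: 5, 7, 9, 1, 3, 5, 7 → 9.
Second digit goes 4, 5, 6, 7, 8, 9, 0 → 1 (+1 each step, mod 10).
Putting it together: 91.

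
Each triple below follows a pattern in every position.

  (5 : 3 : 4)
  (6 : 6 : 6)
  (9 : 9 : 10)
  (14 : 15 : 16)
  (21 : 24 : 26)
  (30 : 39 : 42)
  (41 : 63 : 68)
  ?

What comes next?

First slot: 5, 6, 9, 14, 21, 30, 41 → 54 (differences are 1, 3, 5, … (increasing by 2 each time)).
Second slot: each term is the sum of the two before it, so 3, 6, 9, 15, 24, 39, 63 → 102.
Third slot: 4, 6, 10, 16, 26, 42, 68 → 110 (each term is the sum of the two before it).
Putting it together: (54 : 102 : 110).

(54 : 102 : 110)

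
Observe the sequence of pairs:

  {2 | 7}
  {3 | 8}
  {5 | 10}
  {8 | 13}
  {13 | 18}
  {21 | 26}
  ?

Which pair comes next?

First part goes 2, 3, 5, 8, 13, 21 → 34 (each term is the sum of the two before it).
Second part: always 5 more than the first part; 7, 8, 10, 13, 18, 26 → 39.
Combining the parts gives {34 | 39}.

{34 | 39}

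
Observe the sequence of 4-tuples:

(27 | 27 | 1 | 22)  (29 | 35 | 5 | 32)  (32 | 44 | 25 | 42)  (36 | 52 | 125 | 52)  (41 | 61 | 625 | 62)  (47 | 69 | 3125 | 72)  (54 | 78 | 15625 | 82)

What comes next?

First part goes 27, 29, 32, 36, 41, 47, 54 → 62 (differences are 2, 3, 4, … (increasing by 1 each time)).
Second part: 27, 35, 44, 52, 61, 69, 78 → 86 (alternating steps +8, +9, +8, +9, …).
Third part goes 1, 5, 25, 125, 625, 3125, 15625 → 78125 (×5 each step).
Fourth part: +10 each step; 22, 32, 42, 52, 62, 72, 82 → 92.
So the next 4-tuple is (62 | 86 | 78125 | 92).

(62 | 86 | 78125 | 92)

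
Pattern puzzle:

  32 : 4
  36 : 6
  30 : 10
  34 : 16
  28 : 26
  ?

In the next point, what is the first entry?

32

First entry — alternating steps +4, −6, +4, −6, …: 32, 36, 30, 34, 28 → 32.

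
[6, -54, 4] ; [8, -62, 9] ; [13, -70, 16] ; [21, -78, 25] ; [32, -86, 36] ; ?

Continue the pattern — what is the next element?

[46, -94, 49]

First entry: differences are 2, 5, 8, … (increasing by 3 each time), so 6, 8, 13, 21, 32 → 46.
Second entry: −8 each step; -54, -62, -70, -78, -86 → -94.
Third entry — perfect squares: 2², 3², 4², …: 4, 9, 16, 25, 36 → 49.
Putting it together: [46, -94, 49].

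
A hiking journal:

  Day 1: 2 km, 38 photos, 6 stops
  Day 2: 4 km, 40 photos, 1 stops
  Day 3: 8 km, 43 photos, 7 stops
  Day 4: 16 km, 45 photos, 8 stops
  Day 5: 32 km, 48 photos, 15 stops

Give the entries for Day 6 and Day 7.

Km — ×2 each step: 2, 4, 8, 16, 32 → 64 → 128.
For the photos, alternating steps +2, +3, +2, +3, …: 38, 40, 43, 45, 48 → 50 → 53.
Stops: each term is the sum of the two before it; 6, 1, 7, 8, 15 → 23 → 38.
So the next two rows are 64 km, 50 photos, 23 stops and 128 km, 53 photos, 38 stops.

64 km, 50 photos, 23 stops; 128 km, 53 photos, 38 stops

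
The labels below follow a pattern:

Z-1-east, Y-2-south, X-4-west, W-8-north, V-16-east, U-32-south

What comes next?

Letter: letters move back 1 place in the alphabet; Z, Y, X, W, V, U → T.
Second component: 1, 2, 4, 8, 16, 32 → 64 (×2 each step).
For the direction, repeats east → south → west → north: east, south, west, north, east, south → west.
So the next label is T-64-west.

T-64-west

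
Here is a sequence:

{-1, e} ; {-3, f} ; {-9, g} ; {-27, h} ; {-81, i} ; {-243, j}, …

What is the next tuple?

First component — ×3 each step: -1, -3, -9, -27, -81, -243 → -729.
Letter: letters move forward 1 place in the alphabet; e, f, g, h, i, j → k.
Putting it together: {-729, k}.

{-729, k}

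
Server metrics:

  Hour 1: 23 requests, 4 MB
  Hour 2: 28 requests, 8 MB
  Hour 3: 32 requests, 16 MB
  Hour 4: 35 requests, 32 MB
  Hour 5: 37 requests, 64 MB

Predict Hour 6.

38 requests, 128 MB

Requests: differences are 5, 4, 3, … (decreasing by 1 each time); 23, 28, 32, 35, 37 → 38.
MB: ×2 each step; 4, 8, 16, 32, 64 → 128.
Putting it together: 38 requests, 128 MB.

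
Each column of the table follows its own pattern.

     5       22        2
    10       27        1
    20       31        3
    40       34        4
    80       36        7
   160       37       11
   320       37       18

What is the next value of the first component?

640

First component goes 5, 10, 20, 40, 80, 160, 320 → 640 (×2 each step).
Second component goes 22, 27, 31, 34, 36, 37, 37 → 36 (differences are 5, 4, 3, … (decreasing by 1 each time)).
For the third component, each term is the sum of the two before it: 2, 1, 3, 4, 7, 11, 18 → 29.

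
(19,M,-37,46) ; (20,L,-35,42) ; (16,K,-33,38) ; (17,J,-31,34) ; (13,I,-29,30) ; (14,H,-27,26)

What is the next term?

First coordinate — alternating steps +1, −4, +1, −4, …: 19, 20, 16, 17, 13, 14 → 10.
Letter: letters move back 1 place in the alphabet; M, L, K, J, I, H → G.
Third coordinate: +2 each step, so -37, -35, -33, -31, -29, -27 → -25.
Fourth coordinate goes 46, 42, 38, 34, 30, 26 → 22 (−4 each step).
Putting it together: (10,G,-25,22).

(10,G,-25,22)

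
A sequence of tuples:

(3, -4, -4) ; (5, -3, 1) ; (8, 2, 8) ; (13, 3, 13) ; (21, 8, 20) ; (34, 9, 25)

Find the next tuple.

First component: each term is the sum of the two before it; 3, 5, 8, 13, 21, 34 → 55.
For the second component, alternating steps +1, +5, +1, +5, …: -4, -3, 2, 3, 8, 9 → 14.
Third component goes -4, 1, 8, 13, 20, 25 → 32 (alternating steps +5, +7, +5, +7, …).
So the next tuple is (55, 14, 32).

(55, 14, 32)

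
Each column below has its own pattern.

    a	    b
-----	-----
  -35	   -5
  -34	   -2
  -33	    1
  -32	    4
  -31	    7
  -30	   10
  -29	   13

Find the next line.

-28  16

Column a goes -35, -34, -33, -32, -31, -30, -29 → -28 (+1 each step).
Column b: +3 each step; -5, -2, 1, 4, 7, 10, 13 → 16.
Combining the parts gives -28  16.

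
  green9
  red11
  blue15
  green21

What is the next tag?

red29

Colour goes green, red, blue, green → red (repeats green → red → blue).
Second component goes 9, 11, 15, 21 → 29 (differences are 2, 4, 6, … (increasing by 2 each time)).
Putting it together: red29.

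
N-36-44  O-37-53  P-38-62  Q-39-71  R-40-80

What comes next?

S-41-89

Letter: letters move forward 1 place in the alphabet; N, O, P, Q, R → S.
Second component goes 36, 37, 38, 39, 40 → 41 (+1 each step).
Third component — +9 each step: 44, 53, 62, 71, 80 → 89.
Combining the parts gives S-41-89.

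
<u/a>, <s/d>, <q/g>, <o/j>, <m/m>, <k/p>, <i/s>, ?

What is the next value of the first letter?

First letter: letters move back 2 places in the alphabet; u, s, q, o, m, k, i → g.

g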